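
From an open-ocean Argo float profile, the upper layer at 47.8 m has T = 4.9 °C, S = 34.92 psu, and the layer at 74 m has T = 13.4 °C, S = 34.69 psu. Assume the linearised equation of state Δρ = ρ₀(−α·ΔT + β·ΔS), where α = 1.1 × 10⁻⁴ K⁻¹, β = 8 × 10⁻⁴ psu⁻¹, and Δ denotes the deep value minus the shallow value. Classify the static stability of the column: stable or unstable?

ΔT = 13.4 − 4.9 = +8.5 K and ΔS = 34.69 − 34.92 = -0.23 psu (deep − shallow).
−αΔT = -9.35 × 10⁻⁴; βΔS = -1.84 × 10⁻⁴; sum Δρ/ρ₀ = -1.119 × 10⁻³.
Δρ/ρ₀ < 0, so Δρ < 0: deeper water is lighter → statically unstable; the column would overturn.

unstable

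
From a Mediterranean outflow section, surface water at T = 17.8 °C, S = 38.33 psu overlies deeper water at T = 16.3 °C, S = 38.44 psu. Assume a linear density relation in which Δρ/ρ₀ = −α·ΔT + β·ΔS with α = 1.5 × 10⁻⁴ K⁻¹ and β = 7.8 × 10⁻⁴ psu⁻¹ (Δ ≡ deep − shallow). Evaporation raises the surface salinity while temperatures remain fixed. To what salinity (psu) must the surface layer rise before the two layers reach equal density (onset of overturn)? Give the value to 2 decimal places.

38.73 psu

Neutral buoyancy requires −α(T_deep − T_surf) + β(S_deep − S_surf′) = 0.
S_surf′ = S_deep − (α/β)·ΔT = 38.44 − (1.5 × 10⁻⁴/7.8 × 10⁻⁴)·(-1.5) = 38.7285 psu.
Increase required: 38.7285 − 38.33 = 0.3985 psu.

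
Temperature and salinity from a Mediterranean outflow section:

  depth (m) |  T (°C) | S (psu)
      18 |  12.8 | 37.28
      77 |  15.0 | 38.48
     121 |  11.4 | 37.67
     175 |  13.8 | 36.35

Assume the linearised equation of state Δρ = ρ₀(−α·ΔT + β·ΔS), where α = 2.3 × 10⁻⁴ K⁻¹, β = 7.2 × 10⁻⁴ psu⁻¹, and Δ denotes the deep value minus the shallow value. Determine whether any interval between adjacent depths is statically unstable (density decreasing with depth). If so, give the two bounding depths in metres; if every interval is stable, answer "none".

Evaluate Δρ/ρ₀ = −αΔT + βΔS across each adjacent pair:
  18–77 m: −αΔT+βΔS = −(2.3 × 10⁻⁴)(+2.2)+(7.2 × 10⁻⁴)(+1.20) = 3.6 × 10⁻⁴ → stable
  77–121 m: −αΔT+βΔS = −(2.3 × 10⁻⁴)(-3.6)+(7.2 × 10⁻⁴)(-0.81) = 2.4 × 10⁻⁴ → stable
  121–175 m: −αΔT+βΔS = −(2.3 × 10⁻⁴)(+2.4)+(7.2 × 10⁻⁴)(-1.32) = -1.5 × 10⁻³ → UNSTABLE
The 121–175 m interval has Δρ < 0: lighter water underlies denser water.

121–175 m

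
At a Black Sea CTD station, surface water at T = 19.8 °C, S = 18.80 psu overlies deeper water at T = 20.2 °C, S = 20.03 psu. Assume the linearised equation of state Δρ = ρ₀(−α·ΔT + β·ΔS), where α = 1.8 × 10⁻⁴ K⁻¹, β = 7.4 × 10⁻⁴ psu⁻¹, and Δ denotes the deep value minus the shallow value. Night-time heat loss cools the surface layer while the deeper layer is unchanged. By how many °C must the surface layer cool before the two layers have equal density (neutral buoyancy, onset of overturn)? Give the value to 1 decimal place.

4.7 °C

Neutral buoyancy requires Δρ = 0, i.e. −α(T_deep − T_surf′) + β(S_deep − S_surf) = 0.
T_surf′ = T_deep − (β/α)·ΔS = 20.2 − (7.4 × 10⁻⁴/1.8 × 10⁻⁴)·(+1.23) = 15.143 °C.
Cooling required: 19.8 − (15.143) = 4.657 °C.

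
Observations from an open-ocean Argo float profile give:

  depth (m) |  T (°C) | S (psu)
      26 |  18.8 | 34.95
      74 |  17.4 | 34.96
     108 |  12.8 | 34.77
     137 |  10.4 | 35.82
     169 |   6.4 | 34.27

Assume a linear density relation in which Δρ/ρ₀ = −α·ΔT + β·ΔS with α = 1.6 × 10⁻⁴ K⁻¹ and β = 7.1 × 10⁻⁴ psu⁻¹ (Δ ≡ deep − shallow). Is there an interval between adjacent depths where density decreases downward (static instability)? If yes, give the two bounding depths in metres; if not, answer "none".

Evaluate Δρ/ρ₀ = −αΔT + βΔS across each adjacent pair:
  26–74 m: −αΔT+βΔS = −(1.6 × 10⁻⁴)(-1.4)+(7.1 × 10⁻⁴)(+0.01) = 2.3 × 10⁻⁴ → stable
  74–108 m: −αΔT+βΔS = −(1.6 × 10⁻⁴)(-4.6)+(7.1 × 10⁻⁴)(-0.19) = 6.0 × 10⁻⁴ → stable
  108–137 m: −αΔT+βΔS = −(1.6 × 10⁻⁴)(-2.4)+(7.1 × 10⁻⁴)(+1.05) = 1.1 × 10⁻³ → stable
  137–169 m: −αΔT+βΔS = −(1.6 × 10⁻⁴)(-4.0)+(7.1 × 10⁻⁴)(-1.55) = -4.6 × 10⁻⁴ → UNSTABLE
The 137–169 m interval has Δρ < 0: lighter water underlies denser water.

137–169 m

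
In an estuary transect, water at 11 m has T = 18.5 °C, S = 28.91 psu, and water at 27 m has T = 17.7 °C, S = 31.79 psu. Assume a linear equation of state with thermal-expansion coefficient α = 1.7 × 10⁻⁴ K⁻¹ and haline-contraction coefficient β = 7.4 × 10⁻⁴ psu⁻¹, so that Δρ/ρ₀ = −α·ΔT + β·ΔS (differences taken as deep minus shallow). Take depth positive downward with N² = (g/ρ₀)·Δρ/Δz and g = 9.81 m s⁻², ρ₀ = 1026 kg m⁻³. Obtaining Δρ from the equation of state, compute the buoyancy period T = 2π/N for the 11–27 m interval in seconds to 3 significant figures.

ΔT = -0.8 K, ΔS = +2.88 psu (deep − shallow).
Δρ/ρ₀ = −αΔT + βΔS = 1.36 × 10⁻⁴ + 2.1312 × 10⁻³ = 2.2672 × 10⁻³, so Δρ ≈ 2.326 kg m⁻³.
N² = (g/ρ₀)·Δρ/Δz = g·(Δρ/ρ₀)/Δz = 9.81 × 2.2672 × 10⁻³ / 16 = 1.3901 × 10⁻³ s⁻².
N = √(1.3901 × 10⁻³) = 0.037284 rad s⁻¹ → T = 2π/N = 168.52 s ≈ 169 s.

169 s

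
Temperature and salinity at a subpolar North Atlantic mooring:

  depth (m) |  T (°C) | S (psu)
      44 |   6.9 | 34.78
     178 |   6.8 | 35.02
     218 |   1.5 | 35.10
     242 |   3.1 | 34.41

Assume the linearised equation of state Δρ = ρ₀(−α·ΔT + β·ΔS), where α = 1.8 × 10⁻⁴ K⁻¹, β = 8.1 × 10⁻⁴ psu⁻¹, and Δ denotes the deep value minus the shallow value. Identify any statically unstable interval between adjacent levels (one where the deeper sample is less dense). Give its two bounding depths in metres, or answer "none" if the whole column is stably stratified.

218–242 m

Evaluate Δρ/ρ₀ = −αΔT + βΔS across each adjacent pair:
  44–178 m: −αΔT+βΔS = −(1.8 × 10⁻⁴)(-0.1)+(8.1 × 10⁻⁴)(+0.24) = 2.1 × 10⁻⁴ → stable
  178–218 m: −αΔT+βΔS = −(1.8 × 10⁻⁴)(-5.3)+(8.1 × 10⁻⁴)(+0.08) = 1.0 × 10⁻³ → stable
  218–242 m: −αΔT+βΔS = −(1.8 × 10⁻⁴)(+1.6)+(8.1 × 10⁻⁴)(-0.69) = -8.5 × 10⁻⁴ → UNSTABLE
The 218–242 m interval has Δρ < 0: lighter water underlies denser water.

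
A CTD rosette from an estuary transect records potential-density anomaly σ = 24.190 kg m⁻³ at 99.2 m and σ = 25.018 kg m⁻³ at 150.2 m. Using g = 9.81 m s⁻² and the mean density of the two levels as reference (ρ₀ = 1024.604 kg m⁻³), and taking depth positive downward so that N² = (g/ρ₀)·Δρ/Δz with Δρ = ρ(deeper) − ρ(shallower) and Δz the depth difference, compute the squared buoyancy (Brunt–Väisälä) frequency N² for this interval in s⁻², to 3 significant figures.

Δρ = 1025.018 − 1024.190 = 0.828 kg m⁻³ over Δz = 150.2 − 99.2 = 51 m.
N² = (9.81/1024.604) × (0.828/51) = 1.5544 × 10⁻⁴ s⁻² ≈ 1.55 × 10⁻⁴ s⁻².

1.55 × 10⁻⁴ s⁻²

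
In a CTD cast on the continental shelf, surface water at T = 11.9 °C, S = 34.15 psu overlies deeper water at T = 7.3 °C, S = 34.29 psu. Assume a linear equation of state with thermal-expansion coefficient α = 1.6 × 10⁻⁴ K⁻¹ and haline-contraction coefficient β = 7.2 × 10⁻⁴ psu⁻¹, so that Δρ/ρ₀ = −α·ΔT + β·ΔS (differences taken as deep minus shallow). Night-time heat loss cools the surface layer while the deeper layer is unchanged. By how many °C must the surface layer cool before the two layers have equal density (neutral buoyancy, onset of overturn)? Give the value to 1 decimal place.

5.2 °C

Neutral buoyancy requires Δρ = 0, i.e. −α(T_deep − T_surf′) + β(S_deep − S_surf) = 0.
T_surf′ = T_deep − (β/α)·ΔS = 7.3 − (7.2 × 10⁻⁴/1.6 × 10⁻⁴)·(+0.14) = 6.670 °C.
Cooling required: 11.9 − (6.670) = 5.230 °C.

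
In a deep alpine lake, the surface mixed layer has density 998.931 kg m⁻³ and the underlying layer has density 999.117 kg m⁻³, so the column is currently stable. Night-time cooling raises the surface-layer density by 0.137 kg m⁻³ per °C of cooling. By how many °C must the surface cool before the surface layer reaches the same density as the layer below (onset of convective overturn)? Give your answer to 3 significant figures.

1.36 °C

Density deficit of the surface layer: 999.117 − 998.931 = 0.186 kg m⁻³.
Required change = 0.186 / 0.137 = 1.36 °C.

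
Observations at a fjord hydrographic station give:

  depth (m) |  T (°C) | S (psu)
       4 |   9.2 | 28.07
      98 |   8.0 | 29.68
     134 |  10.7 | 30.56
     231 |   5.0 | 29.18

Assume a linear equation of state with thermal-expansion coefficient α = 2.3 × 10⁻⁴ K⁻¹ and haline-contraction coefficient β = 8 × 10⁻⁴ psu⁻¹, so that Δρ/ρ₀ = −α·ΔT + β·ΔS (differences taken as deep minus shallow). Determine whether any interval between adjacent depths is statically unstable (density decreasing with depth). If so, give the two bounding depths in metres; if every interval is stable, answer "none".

none

Evaluate Δρ/ρ₀ = −αΔT + βΔS across each adjacent pair:
  4–98 m: −αΔT+βΔS = −(2.3 × 10⁻⁴)(-1.2)+(8 × 10⁻⁴)(+1.61) = 1.6 × 10⁻³ → stable
  98–134 m: −αΔT+βΔS = −(2.3 × 10⁻⁴)(+2.7)+(8 × 10⁻⁴)(+0.88) = 8.3 × 10⁻⁵ → stable
  134–231 m: −αΔT+βΔS = −(2.3 × 10⁻⁴)(-5.7)+(8 × 10⁻⁴)(-1.38) = 2.1 × 10⁻⁴ → stable
Every interval has Δρ > 0: the column is stably stratified throughout.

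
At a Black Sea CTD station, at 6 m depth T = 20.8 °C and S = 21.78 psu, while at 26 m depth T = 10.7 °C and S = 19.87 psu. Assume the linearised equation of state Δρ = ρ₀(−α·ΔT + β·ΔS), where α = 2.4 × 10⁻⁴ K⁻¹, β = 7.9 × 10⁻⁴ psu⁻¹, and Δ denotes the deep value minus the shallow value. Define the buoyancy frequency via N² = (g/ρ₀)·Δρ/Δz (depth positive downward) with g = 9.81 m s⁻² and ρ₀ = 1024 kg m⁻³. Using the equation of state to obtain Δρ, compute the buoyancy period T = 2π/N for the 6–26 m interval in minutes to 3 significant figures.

4.94 min

ΔT = -10.1 K, ΔS = -1.91 psu (deep − shallow).
Δρ/ρ₀ = −αΔT + βΔS = 2.424 × 10⁻³ − 1.5089 × 10⁻³ = 9.151 × 10⁻⁴, so Δρ ≈ 0.9371 kg m⁻³.
N² = (g/ρ₀)·Δρ/Δz = g·(Δρ/ρ₀)/Δz = 9.81 × 9.151 × 10⁻⁴ / 20 = 4.4886 × 10⁻⁴ s⁻².
N = √(4.4886 × 10⁻⁴) = 0.021186 rad s⁻¹ → T = 2π/N = 296.57 s = 4.9428 min ≈ 4.94 min.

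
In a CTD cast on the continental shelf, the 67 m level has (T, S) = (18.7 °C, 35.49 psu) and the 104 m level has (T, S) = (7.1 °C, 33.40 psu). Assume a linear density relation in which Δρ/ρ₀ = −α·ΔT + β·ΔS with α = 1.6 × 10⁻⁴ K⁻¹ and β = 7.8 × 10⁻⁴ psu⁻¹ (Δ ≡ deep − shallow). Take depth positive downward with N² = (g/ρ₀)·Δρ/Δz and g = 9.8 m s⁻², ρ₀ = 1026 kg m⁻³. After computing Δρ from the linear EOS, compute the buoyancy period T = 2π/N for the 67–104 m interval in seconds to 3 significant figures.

ΔT = -11.6 K, ΔS = -2.09 psu (deep − shallow).
Δρ/ρ₀ = −αΔT + βΔS = 1.856 × 10⁻³ − 1.6302 × 10⁻³ = 2.258 × 10⁻⁴, so Δρ ≈ 0.2317 kg m⁻³.
N² = (g/ρ₀)·Δρ/Δz = g·(Δρ/ρ₀)/Δz = 9.8 × 2.258 × 10⁻⁴ / 37 = 5.9806 × 10⁻⁵ s⁻².
N = √(5.9806 × 10⁻⁵) = 7.7334 × 10⁻³ rad s⁻¹ → T = 2π/N = 812.47 s ≈ 812 s.

812 s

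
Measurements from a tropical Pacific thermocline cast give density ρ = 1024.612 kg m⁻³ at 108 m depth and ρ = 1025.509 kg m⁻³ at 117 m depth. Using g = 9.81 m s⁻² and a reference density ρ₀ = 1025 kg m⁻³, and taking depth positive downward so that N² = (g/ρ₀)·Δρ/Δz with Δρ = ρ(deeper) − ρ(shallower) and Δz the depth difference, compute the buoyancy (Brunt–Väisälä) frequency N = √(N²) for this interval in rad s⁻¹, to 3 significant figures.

Δρ = 1025.509 − 1024.612 = 0.897 kg m⁻³ over Δz = 117 − 108 = 9 m.
N² = (9.81/1025) × (0.897/9) = 9.5388 × 10⁻⁴ s⁻².
N = √(9.5388 × 10⁻⁴) = 0.030885 rad s⁻¹ ≈ 0.0309 rad s⁻¹.
Since Δρ > 0 the layer is stably stratified.

0.0309 rad s⁻¹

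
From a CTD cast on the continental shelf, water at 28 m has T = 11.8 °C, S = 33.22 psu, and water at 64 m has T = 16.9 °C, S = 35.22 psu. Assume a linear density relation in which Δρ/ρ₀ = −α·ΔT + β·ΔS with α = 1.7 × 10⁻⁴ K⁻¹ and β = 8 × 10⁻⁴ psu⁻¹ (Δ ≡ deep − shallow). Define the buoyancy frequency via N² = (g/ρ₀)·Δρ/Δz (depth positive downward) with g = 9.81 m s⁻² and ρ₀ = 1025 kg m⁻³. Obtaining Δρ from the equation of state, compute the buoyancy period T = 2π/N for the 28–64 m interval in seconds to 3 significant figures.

445 s

ΔT = +5.1 K, ΔS = +2.00 psu (deep − shallow).
Δρ/ρ₀ = −αΔT + βΔS = -8.67 × 10⁻⁴ + 1.60 × 10⁻³ = 7.33 × 10⁻⁴, so Δρ ≈ 0.7513 kg m⁻³.
N² = (g/ρ₀)·Δρ/Δz = g·(Δρ/ρ₀)/Δz = 9.81 × 7.33 × 10⁻⁴ / 36 = 1.9974 × 10⁻⁴ s⁻².
N = √(1.9974 × 10⁻⁴) = 0.014133 rad s⁻¹ → T = 2π/N = 444.58 s ≈ 445 s.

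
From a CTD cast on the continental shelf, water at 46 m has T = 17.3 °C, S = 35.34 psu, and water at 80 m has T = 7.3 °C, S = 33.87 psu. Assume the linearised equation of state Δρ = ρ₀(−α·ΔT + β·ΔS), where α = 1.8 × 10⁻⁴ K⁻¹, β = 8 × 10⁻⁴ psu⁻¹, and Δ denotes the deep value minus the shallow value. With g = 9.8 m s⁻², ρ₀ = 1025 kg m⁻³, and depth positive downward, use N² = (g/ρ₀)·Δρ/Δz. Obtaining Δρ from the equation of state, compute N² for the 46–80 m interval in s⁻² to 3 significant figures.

ΔT = -10.0 K, ΔS = -1.47 psu (deep − shallow).
Δρ/ρ₀ = −αΔT + βΔS = 1.80 × 10⁻³ − 1.176 × 10⁻³ = 6.24 × 10⁻⁴, so Δρ ≈ 0.6396 kg m⁻³.
N² = (g/ρ₀)·Δρ/Δz = g·(Δρ/ρ₀)/Δz = 9.8 × 6.24 × 10⁻⁴ / 34 = 1.7986 × 10⁻⁴ s⁻² ≈ 1.80 × 10⁻⁴ s⁻².

1.80 × 10⁻⁴ s⁻²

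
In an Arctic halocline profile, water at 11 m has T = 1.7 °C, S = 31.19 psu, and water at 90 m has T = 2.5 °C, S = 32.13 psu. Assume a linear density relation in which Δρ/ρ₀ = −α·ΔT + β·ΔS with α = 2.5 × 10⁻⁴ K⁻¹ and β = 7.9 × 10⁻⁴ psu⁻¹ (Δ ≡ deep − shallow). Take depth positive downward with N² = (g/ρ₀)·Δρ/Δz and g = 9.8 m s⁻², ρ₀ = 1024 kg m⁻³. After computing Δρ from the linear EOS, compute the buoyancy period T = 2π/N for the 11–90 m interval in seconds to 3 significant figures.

ΔT = +0.8 K, ΔS = +0.94 psu (deep − shallow).
Δρ/ρ₀ = −αΔT + βΔS = -2.00 × 10⁻⁴ + 7.426 × 10⁻⁴ = 5.426 × 10⁻⁴, so Δρ ≈ 0.5556 kg m⁻³.
N² = (g/ρ₀)·Δρ/Δz = g·(Δρ/ρ₀)/Δz = 9.8 × 5.426 × 10⁻⁴ / 79 = 6.7310 × 10⁻⁵ s⁻².
N = √(6.7310 × 10⁻⁵) = 8.2043 × 10⁻³ rad s⁻¹ → T = 2π/N = 765.84 s ≈ 766 s.

766 s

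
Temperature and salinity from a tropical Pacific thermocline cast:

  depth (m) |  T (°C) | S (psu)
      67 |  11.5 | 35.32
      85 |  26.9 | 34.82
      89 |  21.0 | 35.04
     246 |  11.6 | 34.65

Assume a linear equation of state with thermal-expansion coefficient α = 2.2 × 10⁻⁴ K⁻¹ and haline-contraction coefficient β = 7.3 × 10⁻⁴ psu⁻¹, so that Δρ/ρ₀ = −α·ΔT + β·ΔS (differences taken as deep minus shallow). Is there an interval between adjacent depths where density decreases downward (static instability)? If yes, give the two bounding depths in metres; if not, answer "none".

Evaluate Δρ/ρ₀ = −αΔT + βΔS across each adjacent pair:
  67–85 m: −αΔT+βΔS = −(2.2 × 10⁻⁴)(+15.4)+(7.3 × 10⁻⁴)(-0.50) = -3.8 × 10⁻³ → UNSTABLE
  85–89 m: −αΔT+βΔS = −(2.2 × 10⁻⁴)(-5.9)+(7.3 × 10⁻⁴)(+0.22) = 1.5 × 10⁻³ → stable
  89–246 m: −αΔT+βΔS = −(2.2 × 10⁻⁴)(-9.4)+(7.3 × 10⁻⁴)(-0.39) = 1.8 × 10⁻³ → stable
The 67–85 m interval has Δρ < 0: lighter water underlies denser water.

67–85 m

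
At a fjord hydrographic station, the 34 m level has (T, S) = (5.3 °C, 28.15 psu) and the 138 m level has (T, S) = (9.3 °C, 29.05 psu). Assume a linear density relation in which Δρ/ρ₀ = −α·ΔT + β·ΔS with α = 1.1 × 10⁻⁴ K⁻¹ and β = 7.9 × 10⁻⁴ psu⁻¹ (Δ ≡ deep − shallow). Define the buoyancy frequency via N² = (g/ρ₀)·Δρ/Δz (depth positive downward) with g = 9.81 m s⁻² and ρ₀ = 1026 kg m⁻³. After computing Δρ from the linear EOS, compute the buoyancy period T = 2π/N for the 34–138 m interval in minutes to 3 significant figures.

ΔT = +4.0 K, ΔS = +0.90 psu (deep − shallow).
Δρ/ρ₀ = −αΔT + βΔS = -4.40 × 10⁻⁴ + 7.11 × 10⁻⁴ = 2.71 × 10⁻⁴, so Δρ ≈ 0.2780 kg m⁻³.
N² = (g/ρ₀)·Δρ/Δz = g·(Δρ/ρ₀)/Δz = 9.81 × 2.71 × 10⁻⁴ / 104 = 2.5563 × 10⁻⁵ s⁻².
N = √(2.5563 × 10⁻⁵) = 5.0560 × 10⁻³ rad s⁻¹ → T = 2π/N = 1.2427 × 10³ s = 20.712 min ≈ 20.7 min.

20.7 min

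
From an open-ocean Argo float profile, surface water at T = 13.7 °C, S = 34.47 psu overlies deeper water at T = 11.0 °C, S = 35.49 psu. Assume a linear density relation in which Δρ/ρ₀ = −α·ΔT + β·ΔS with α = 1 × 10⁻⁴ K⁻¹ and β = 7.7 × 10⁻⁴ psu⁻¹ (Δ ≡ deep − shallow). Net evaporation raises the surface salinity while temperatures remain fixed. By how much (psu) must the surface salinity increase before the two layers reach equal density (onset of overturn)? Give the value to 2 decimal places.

Neutral buoyancy requires −α(T_deep − T_surf) + β(S_deep − S_surf′) = 0.
S_surf′ = S_deep − (α/β)·ΔT = 35.49 − (1 × 10⁻⁴/7.7 × 10⁻⁴)·(-2.7) = 35.8406 psu.
Increase required: 35.8406 − 34.47 = 1.3706 psu.

1.37 psu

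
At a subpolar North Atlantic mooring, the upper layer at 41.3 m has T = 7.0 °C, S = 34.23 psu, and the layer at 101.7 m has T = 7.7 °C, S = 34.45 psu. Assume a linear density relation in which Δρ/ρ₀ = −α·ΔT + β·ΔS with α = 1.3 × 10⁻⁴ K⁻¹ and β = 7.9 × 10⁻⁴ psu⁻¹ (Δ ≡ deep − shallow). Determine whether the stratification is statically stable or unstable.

ΔT = 7.7 − 7.0 = +0.7 K and ΔS = 34.45 − 34.23 = +0.22 psu (deep − shallow).
−αΔT = -9.10 × 10⁻⁵; βΔS = 1.738 × 10⁻⁴; sum Δρ/ρ₀ = 8.28 × 10⁻⁵.
Δρ/ρ₀ > 0, so Δρ > 0: deeper water is denser → statically stable.

stable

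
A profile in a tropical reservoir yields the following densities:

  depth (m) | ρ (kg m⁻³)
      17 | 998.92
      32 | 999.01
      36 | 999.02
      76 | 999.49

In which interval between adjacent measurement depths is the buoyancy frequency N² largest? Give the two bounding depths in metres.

36–76 m

Compute the density gradient over each adjacent pair:
  17–32 m: Δρ/Δz = 0.09/15 = 6.0 × 10⁻³ kg m⁻⁴
  32–36 m: Δρ/Δz = 0.01/4 = 2.5 × 10⁻³ kg m⁻⁴
  36–76 m: Δρ/Δz = 0.47/40 = 0.012 kg m⁻⁴
The largest gradient is in the 36–76 m interval — the pycnocline.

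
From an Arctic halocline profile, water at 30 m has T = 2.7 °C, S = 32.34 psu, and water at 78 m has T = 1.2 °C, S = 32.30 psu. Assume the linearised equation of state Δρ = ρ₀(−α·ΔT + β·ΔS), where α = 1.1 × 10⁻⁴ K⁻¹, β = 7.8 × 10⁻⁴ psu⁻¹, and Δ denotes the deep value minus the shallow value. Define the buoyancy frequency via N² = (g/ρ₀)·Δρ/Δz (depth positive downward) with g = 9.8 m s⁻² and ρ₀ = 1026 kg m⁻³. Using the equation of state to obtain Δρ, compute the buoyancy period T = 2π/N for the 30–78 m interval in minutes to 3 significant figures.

ΔT = -1.5 K, ΔS = -0.04 psu (deep − shallow).
Δρ/ρ₀ = −αΔT + βΔS = 1.65 × 10⁻⁴ − 3.12 × 10⁻⁵ = 1.338 × 10⁻⁴, so Δρ ≈ 0.1373 kg m⁻³.
N² = (g/ρ₀)·Δρ/Δz = g·(Δρ/ρ₀)/Δz = 9.8 × 1.338 × 10⁻⁴ / 48 = 2.7318 × 10⁻⁵ s⁻².
N = √(2.7318 × 10⁻⁵) = 5.2267 × 10⁻³ rad s⁻¹ → T = 2π/N = 1.2021 × 10³ s = 20.035 min ≈ 20.0 min.

20.0 min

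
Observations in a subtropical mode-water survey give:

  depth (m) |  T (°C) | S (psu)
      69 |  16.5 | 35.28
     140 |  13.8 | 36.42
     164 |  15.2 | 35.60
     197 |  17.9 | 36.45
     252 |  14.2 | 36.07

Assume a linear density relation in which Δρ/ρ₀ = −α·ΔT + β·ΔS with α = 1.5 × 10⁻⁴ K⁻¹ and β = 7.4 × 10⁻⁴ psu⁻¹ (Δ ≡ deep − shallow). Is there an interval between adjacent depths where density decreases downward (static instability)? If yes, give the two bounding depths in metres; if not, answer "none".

140–164 m

Evaluate Δρ/ρ₀ = −αΔT + βΔS across each adjacent pair:
  69–140 m: −αΔT+βΔS = −(1.5 × 10⁻⁴)(-2.7)+(7.4 × 10⁻⁴)(+1.14) = 1.2 × 10⁻³ → stable
  140–164 m: −αΔT+βΔS = −(1.5 × 10⁻⁴)(+1.4)+(7.4 × 10⁻⁴)(-0.82) = -8.2 × 10⁻⁴ → UNSTABLE
  164–197 m: −αΔT+βΔS = −(1.5 × 10⁻⁴)(+2.7)+(7.4 × 10⁻⁴)(+0.85) = 2.2 × 10⁻⁴ → stable
  197–252 m: −αΔT+βΔS = −(1.5 × 10⁻⁴)(-3.7)+(7.4 × 10⁻⁴)(-0.38) = 2.7 × 10⁻⁴ → stable
The 140–164 m interval has Δρ < 0: lighter water underlies denser water.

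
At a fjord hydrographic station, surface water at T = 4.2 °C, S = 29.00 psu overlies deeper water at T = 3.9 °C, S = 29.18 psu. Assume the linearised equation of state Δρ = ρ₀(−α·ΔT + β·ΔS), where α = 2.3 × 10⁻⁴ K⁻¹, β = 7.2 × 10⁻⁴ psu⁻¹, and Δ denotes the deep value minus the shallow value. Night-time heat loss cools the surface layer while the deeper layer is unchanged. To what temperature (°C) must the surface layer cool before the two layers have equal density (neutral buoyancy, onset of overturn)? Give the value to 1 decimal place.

3.3 °C

Neutral buoyancy requires Δρ = 0, i.e. −α(T_deep − T_surf′) + β(S_deep − S_surf) = 0.
T_surf′ = T_deep − (β/α)·ΔS = 3.9 − (7.2 × 10⁻⁴/2.3 × 10⁻⁴)·(+0.18) = 3.337 °C.
Cooling required: 4.2 − (3.337) = 0.863 °C.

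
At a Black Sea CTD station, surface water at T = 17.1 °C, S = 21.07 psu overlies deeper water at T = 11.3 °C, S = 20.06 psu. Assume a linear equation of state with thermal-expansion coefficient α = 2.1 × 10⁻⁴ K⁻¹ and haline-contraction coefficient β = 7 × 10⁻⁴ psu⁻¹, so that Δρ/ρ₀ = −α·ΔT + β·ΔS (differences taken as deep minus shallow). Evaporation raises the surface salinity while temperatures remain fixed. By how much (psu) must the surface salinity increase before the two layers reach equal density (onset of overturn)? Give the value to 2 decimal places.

Neutral buoyancy requires −α(T_deep − T_surf) + β(S_deep − S_surf′) = 0.
S_surf′ = S_deep − (α/β)·ΔT = 20.06 − (2.1 × 10⁻⁴/7 × 10⁻⁴)·(-5.8) = 21.8000 psu.
Increase required: 21.8000 − 21.07 = 0.7300 psu.

0.73 psu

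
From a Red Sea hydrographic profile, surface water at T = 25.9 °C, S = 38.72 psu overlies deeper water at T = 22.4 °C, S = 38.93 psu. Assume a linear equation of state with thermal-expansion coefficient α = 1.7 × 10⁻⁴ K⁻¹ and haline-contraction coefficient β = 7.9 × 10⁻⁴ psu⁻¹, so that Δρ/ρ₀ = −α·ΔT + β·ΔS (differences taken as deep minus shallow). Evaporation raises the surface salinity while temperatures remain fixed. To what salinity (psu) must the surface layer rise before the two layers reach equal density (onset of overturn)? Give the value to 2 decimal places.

Neutral buoyancy requires −α(T_deep − T_surf) + β(S_deep − S_surf′) = 0.
S_surf′ = S_deep − (α/β)·ΔT = 38.93 − (1.7 × 10⁻⁴/7.9 × 10⁻⁴)·(-3.5) = 39.6832 psu.
Increase required: 39.6832 − 38.72 = 0.9632 psu.

39.68 psu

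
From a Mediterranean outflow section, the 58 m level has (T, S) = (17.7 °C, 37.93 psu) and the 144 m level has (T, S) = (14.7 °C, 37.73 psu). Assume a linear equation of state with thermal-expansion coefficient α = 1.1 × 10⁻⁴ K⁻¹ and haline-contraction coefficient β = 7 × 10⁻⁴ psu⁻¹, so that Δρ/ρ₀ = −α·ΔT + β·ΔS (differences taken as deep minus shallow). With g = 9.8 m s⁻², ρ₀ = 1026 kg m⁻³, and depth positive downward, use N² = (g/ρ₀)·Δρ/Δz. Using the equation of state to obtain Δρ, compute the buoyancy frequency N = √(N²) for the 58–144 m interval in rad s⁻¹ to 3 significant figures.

ΔT = -3.0 K, ΔS = -0.20 psu (deep − shallow).
Δρ/ρ₀ = −αΔT + βΔS = 3.30 × 10⁻⁴ − 1.40 × 10⁻⁴ = 1.90 × 10⁻⁴, so Δρ ≈ 0.1949 kg m⁻³.
N² = (g/ρ₀)·Δρ/Δz = g·(Δρ/ρ₀)/Δz = 9.8 × 1.90 × 10⁻⁴ / 86 = 2.1651 × 10⁻⁵ s⁻².
N = √(2.1651 × 10⁻⁵) = 4.6531 × 10⁻³ rad s⁻¹ ≈ 4.65 × 10⁻³ rad s⁻¹.

4.65 × 10⁻³ rad s⁻¹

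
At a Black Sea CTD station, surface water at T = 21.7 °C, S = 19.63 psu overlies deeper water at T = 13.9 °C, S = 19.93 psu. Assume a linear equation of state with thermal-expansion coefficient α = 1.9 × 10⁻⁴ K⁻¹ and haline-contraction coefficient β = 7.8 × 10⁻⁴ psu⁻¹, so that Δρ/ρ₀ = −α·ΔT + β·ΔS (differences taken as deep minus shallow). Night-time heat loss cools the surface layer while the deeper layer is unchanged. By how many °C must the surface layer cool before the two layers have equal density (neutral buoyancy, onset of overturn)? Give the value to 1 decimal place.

Neutral buoyancy requires Δρ = 0, i.e. −α(T_deep − T_surf′) + β(S_deep − S_surf) = 0.
T_surf′ = T_deep − (β/α)·ΔS = 13.9 − (7.8 × 10⁻⁴/1.9 × 10⁻⁴)·(+0.30) = 12.668 °C.
Cooling required: 21.7 − (12.668) = 9.032 °C.

9.0 °C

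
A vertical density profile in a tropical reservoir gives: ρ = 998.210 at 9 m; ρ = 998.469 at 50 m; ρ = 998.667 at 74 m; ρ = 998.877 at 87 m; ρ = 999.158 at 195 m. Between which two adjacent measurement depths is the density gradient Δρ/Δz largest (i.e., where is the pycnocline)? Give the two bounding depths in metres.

74–87 m

Compute the density gradient over each adjacent pair:
  9–50 m: Δρ/Δz = 0.259/41 = 6.3 × 10⁻³ kg m⁻⁴
  50–74 m: Δρ/Δz = 0.198/24 = 8.3 × 10⁻³ kg m⁻⁴
  74–87 m: Δρ/Δz = 0.210/13 = 0.016 kg m⁻⁴
  87–195 m: Δρ/Δz = 0.281/108 = 2.6 × 10⁻³ kg m⁻⁴
The largest gradient is in the 74–87 m interval — the pycnocline.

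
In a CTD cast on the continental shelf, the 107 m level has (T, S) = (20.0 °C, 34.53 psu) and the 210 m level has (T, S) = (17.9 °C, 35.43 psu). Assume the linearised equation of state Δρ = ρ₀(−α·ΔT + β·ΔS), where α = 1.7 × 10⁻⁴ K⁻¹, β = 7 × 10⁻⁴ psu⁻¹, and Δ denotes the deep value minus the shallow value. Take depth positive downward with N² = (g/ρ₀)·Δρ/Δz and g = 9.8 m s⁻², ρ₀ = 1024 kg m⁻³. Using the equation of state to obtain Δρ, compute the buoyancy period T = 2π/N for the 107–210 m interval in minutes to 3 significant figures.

ΔT = -2.1 K, ΔS = +0.90 psu (deep − shallow).
Δρ/ρ₀ = −αΔT + βΔS = 3.57 × 10⁻⁴ + 6.30 × 10⁻⁴ = 9.87 × 10⁻⁴, so Δρ ≈ 1.011 kg m⁻³.
N² = (g/ρ₀)·Δρ/Δz = g·(Δρ/ρ₀)/Δz = 9.8 × 9.87 × 10⁻⁴ / 103 = 9.3909 × 10⁻⁵ s⁻².
N = √(9.3909 × 10⁻⁵) = 9.6907 × 10⁻³ rad s⁻¹ → T = 2π/N = 648.37 s = 10.806 min ≈ 10.8 min.

10.8 min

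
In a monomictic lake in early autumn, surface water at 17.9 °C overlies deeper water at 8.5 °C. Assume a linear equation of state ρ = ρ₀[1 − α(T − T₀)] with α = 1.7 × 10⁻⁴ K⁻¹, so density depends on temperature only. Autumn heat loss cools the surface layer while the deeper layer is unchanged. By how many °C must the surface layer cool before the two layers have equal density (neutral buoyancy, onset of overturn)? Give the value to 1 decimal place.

9.4 °C

With temperature the only control, equal density requires T_surf′ = T_deep.
T_surf′ = 8.5 °C.
Cooling required: 17.9 − 8.5 = 9.4 °C.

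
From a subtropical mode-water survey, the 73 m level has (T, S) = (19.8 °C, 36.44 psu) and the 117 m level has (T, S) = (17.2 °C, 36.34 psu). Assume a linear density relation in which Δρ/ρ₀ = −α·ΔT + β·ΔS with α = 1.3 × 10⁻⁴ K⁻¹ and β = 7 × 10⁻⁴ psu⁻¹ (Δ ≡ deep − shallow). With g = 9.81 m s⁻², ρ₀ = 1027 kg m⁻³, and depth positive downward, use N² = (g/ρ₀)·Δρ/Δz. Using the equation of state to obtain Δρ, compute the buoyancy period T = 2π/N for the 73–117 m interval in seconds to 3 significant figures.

ΔT = -2.6 K, ΔS = -0.10 psu (deep − shallow).
Δρ/ρ₀ = −αΔT + βΔS = 3.38 × 10⁻⁴ − 7.00 × 10⁻⁵ = 2.68 × 10⁻⁴, so Δρ ≈ 0.2752 kg m⁻³.
N² = (g/ρ₀)·Δρ/Δz = g·(Δρ/ρ₀)/Δz = 9.81 × 2.68 × 10⁻⁴ / 44 = 5.9752 × 10⁻⁵ s⁻².
N = √(5.9752 × 10⁻⁵) = 7.7299 × 10⁻³ rad s⁻¹ → T = 2π/N = 812.84 s ≈ 813 s.

813 s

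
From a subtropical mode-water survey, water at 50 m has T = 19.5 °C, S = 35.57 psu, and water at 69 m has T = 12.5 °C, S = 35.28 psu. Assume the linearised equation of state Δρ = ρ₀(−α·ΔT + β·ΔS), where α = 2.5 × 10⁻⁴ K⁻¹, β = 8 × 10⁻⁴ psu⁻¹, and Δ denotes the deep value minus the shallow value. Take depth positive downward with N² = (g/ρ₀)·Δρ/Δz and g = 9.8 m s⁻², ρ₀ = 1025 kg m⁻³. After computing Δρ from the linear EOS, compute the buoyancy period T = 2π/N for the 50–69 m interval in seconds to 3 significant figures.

225 s

ΔT = -7.0 K, ΔS = -0.29 psu (deep − shallow).
Δρ/ρ₀ = −αΔT + βΔS = 1.75 × 10⁻³ − 2.32 × 10⁻⁴ = 1.518 × 10⁻³, so Δρ ≈ 1.556 kg m⁻³.
N² = (g/ρ₀)·Δρ/Δz = g·(Δρ/ρ₀)/Δz = 9.8 × 1.518 × 10⁻³ / 19 = 7.8297 × 10⁻⁴ s⁻².
N = √(7.8297 × 10⁻⁴) = 0.027982 rad s⁻¹ → T = 2π/N = 224.54 s ≈ 225 s.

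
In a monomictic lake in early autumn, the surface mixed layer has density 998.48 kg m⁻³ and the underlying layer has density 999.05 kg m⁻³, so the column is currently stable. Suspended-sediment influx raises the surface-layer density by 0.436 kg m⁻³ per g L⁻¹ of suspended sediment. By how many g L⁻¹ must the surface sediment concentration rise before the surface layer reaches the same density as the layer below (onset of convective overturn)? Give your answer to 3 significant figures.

Density deficit of the surface layer: 999.05 − 998.48 = 0.57 kg m⁻³.
Required change = 0.57 / 0.436 = 1.31 g L⁻¹.

1.31 g L⁻¹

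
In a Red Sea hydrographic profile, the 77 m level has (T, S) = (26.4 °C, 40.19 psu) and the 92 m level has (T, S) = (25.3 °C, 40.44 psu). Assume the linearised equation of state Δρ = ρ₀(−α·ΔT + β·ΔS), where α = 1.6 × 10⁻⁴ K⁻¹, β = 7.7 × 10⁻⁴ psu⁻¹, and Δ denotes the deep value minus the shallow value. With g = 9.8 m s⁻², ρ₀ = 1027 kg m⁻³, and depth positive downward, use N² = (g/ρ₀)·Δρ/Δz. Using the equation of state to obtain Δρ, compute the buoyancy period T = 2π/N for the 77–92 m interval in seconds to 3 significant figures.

ΔT = -1.1 K, ΔS = +0.25 psu (deep − shallow).
Δρ/ρ₀ = −αΔT + βΔS = 1.76 × 10⁻⁴ + 1.925 × 10⁻⁴ = 3.685 × 10⁻⁴, so Δρ ≈ 0.3784 kg m⁻³.
N² = (g/ρ₀)·Δρ/Δz = g·(Δρ/ρ₀)/Δz = 9.8 × 3.685 × 10⁻⁴ / 15 = 2.4075 × 10⁻⁴ s⁻².
N = √(2.4075 × 10⁻⁴) = 0.015516 rad s⁻¹ → T = 2π/N = 404.95 s ≈ 405 s.

405 s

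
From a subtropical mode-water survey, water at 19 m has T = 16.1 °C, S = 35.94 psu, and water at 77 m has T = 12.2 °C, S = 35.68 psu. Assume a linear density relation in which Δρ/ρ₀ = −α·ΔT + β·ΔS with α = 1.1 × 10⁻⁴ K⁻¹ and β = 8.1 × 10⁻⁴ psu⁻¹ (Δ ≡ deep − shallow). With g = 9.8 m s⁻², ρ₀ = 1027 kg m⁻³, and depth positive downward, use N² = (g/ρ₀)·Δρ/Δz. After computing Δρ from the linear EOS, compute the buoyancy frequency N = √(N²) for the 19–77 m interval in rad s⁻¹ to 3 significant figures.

6.07 × 10⁻³ rad s⁻¹

ΔT = -3.9 K, ΔS = -0.26 psu (deep − shallow).
Δρ/ρ₀ = −αΔT + βΔS = 4.29 × 10⁻⁴ − 2.106 × 10⁻⁴ = 2.184 × 10⁻⁴, so Δρ ≈ 0.2243 kg m⁻³.
N² = (g/ρ₀)·Δρ/Δz = g·(Δρ/ρ₀)/Δz = 9.8 × 2.184 × 10⁻⁴ / 58 = 3.6902 × 10⁻⁵ s⁻².
N = √(3.6902 × 10⁻⁵) = 6.0747 × 10⁻³ rad s⁻¹ ≈ 6.07 × 10⁻³ rad s⁻¹.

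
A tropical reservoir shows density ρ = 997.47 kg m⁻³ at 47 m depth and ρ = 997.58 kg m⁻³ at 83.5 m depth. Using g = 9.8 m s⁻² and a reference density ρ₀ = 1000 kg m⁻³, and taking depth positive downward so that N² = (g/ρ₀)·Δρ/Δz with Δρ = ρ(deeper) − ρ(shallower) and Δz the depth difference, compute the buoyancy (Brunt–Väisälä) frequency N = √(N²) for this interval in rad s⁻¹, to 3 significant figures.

Δρ = 997.58 − 997.47 = 0.11 kg m⁻³ over Δz = 83.5 − 47 = 36.5 m.
N² = (9.8/1000) × (0.11/36.5) = 2.9534 × 10⁻⁵ s⁻².
N = √(2.9534 × 10⁻⁵) = 5.4345 × 10⁻³ rad s⁻¹ ≈ 5.43 × 10⁻³ rad s⁻¹.
Since Δρ > 0 the layer is stably stratified.

5.43 × 10⁻³ rad s⁻¹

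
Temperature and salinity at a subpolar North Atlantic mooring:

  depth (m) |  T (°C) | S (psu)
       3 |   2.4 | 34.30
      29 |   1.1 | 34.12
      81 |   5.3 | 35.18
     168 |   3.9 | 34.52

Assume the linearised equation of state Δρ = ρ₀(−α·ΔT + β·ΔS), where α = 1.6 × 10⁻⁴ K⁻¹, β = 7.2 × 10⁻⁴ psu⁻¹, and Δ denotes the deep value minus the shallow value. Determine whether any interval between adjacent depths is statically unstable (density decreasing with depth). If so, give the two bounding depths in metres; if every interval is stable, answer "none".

81–168 m

Evaluate Δρ/ρ₀ = −αΔT + βΔS across each adjacent pair:
  3–29 m: −αΔT+βΔS = −(1.6 × 10⁻⁴)(-1.3)+(7.2 × 10⁻⁴)(-0.18) = 7.8 × 10⁻⁵ → stable
  29–81 m: −αΔT+βΔS = −(1.6 × 10⁻⁴)(+4.2)+(7.2 × 10⁻⁴)(+1.06) = 9.1 × 10⁻⁵ → stable
  81–168 m: −αΔT+βΔS = −(1.6 × 10⁻⁴)(-1.4)+(7.2 × 10⁻⁴)(-0.66) = -2.5 × 10⁻⁴ → UNSTABLE
The 81–168 m interval has Δρ < 0: lighter water underlies denser water.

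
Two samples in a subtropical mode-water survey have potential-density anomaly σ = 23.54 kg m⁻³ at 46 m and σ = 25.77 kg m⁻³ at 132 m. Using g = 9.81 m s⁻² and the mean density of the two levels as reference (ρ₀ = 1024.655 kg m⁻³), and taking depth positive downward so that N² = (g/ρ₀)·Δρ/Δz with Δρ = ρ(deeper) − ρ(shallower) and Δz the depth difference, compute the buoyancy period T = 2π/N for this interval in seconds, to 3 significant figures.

Δρ = 1025.77 − 1023.54 = 2.23 kg m⁻³ over Δz = 132 − 46 = 86 m.
N² = (9.81/1024.655) × (2.23/86) = 2.4825 × 10⁻⁴ s⁻².
N = √(2.4825 × 10⁻⁴) = 0.015756 rad s⁻¹, so T = 2π/N = 398.78 s ≈ 399 s.
A positive N² confirms static stability across the interval.

399 s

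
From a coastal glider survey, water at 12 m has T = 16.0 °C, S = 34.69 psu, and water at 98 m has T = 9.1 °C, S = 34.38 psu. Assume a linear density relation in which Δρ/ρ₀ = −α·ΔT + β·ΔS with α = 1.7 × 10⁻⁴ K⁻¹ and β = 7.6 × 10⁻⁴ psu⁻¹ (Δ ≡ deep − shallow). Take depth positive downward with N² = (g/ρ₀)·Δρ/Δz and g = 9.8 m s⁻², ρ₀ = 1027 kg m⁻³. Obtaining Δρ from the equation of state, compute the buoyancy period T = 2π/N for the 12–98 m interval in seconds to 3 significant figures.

608 s

ΔT = -6.9 K, ΔS = -0.31 psu (deep − shallow).
Δρ/ρ₀ = −αΔT + βΔS = 1.173 × 10⁻³ − 2.356 × 10⁻⁴ = 9.374 × 10⁻⁴, so Δρ ≈ 0.9627 kg m⁻³.
N² = (g/ρ₀)·Δρ/Δz = g·(Δρ/ρ₀)/Δz = 9.8 × 9.374 × 10⁻⁴ / 86 = 1.0682 × 10⁻⁴ s⁻².
N = √(1.0682 × 10⁻⁴) = 0.010335 rad s⁻¹ → T = 2π/N = 607.95 s ≈ 608 s.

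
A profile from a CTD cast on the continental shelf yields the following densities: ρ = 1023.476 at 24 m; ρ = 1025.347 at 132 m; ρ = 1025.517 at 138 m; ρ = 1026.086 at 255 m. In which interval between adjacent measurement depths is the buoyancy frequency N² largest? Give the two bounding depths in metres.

Compute the density gradient over each adjacent pair:
  24–132 m: Δρ/Δz = 1.871/108 = 0.017 kg m⁻⁴
  132–138 m: Δρ/Δz = 0.170/6 = 0.028 kg m⁻⁴
  138–255 m: Δρ/Δz = 0.569/117 = 4.9 × 10⁻³ kg m⁻⁴
The largest gradient is in the 132–138 m interval — the pycnocline.

132–138 m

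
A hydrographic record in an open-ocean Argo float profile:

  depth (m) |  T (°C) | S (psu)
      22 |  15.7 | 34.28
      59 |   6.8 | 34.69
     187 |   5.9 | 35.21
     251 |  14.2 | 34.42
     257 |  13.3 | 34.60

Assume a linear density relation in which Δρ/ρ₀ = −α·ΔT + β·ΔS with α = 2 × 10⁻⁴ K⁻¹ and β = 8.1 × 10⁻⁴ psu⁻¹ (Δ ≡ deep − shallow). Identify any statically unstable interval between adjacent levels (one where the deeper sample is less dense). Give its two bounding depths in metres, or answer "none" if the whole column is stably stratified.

Evaluate Δρ/ρ₀ = −αΔT + βΔS across each adjacent pair:
  22–59 m: −αΔT+βΔS = −(2 × 10⁻⁴)(-8.9)+(8.1 × 10⁻⁴)(+0.41) = 2.1 × 10⁻³ → stable
  59–187 m: −αΔT+βΔS = −(2 × 10⁻⁴)(-0.9)+(8.1 × 10⁻⁴)(+0.52) = 6.0 × 10⁻⁴ → stable
  187–251 m: −αΔT+βΔS = −(2 × 10⁻⁴)(+8.3)+(8.1 × 10⁻⁴)(-0.79) = -2.3 × 10⁻³ → UNSTABLE
  251–257 m: −αΔT+βΔS = −(2 × 10⁻⁴)(-0.9)+(8.1 × 10⁻⁴)(+0.18) = 3.3 × 10⁻⁴ → stable
The 187–251 m interval has Δρ < 0: lighter water underlies denser water.

187–251 m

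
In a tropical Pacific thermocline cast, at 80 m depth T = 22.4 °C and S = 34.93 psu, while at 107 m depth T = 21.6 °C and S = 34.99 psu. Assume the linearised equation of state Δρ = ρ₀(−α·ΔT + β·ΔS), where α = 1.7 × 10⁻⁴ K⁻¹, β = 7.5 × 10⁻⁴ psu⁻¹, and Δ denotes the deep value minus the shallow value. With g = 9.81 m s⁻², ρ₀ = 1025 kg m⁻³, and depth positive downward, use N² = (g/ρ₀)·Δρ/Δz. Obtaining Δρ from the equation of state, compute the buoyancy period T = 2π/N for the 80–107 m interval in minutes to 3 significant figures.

12.9 min

ΔT = -0.8 K, ΔS = +0.06 psu (deep − shallow).
Δρ/ρ₀ = −αΔT + βΔS = 1.36 × 10⁻⁴ + 4.50 × 10⁻⁵ = 1.81 × 10⁻⁴, so Δρ ≈ 0.1855 kg m⁻³.
N² = (g/ρ₀)·Δρ/Δz = g·(Δρ/ρ₀)/Δz = 9.81 × 1.81 × 10⁻⁴ / 27 = 6.5763 × 10⁻⁵ s⁻².
N = √(6.5763 × 10⁻⁵) = 8.1094 × 10⁻³ rad s⁻¹ → T = 2π/N = 774.80 s = 12.913 min ≈ 12.9 min.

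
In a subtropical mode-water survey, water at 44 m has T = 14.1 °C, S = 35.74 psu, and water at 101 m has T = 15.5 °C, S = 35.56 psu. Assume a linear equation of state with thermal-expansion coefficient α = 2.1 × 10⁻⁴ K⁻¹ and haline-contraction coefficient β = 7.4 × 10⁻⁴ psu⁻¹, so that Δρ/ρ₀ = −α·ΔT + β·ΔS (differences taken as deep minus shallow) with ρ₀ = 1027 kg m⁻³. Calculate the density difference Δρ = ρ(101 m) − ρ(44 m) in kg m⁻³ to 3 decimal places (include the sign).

ΔT = +1.4 K, ΔS = -0.18 psu (deep − shallow).
Δρ/ρ₀ = −(2.1 × 10⁻⁴)(+1.4) + (7.4 × 10⁻⁴)(-0.18) = -4.272 × 10⁻⁴.
Δρ = 1027 × (-4.272 × 10⁻⁴) = -0.439 kg m⁻³.
Negative Δρ: lighter below, statically unstable.

-0.439 kg m⁻³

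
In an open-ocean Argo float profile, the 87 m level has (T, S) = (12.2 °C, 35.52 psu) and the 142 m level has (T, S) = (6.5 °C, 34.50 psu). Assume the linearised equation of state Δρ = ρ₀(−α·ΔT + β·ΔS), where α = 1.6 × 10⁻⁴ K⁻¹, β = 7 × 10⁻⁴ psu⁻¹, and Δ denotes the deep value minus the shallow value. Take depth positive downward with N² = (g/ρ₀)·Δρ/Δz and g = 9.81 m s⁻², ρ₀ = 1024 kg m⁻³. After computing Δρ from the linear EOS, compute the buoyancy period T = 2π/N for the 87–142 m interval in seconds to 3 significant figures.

1.06 × 10³ s

ΔT = -5.7 K, ΔS = -1.02 psu (deep − shallow).
Δρ/ρ₀ = −αΔT + βΔS = 9.12 × 10⁻⁴ − 7.14 × 10⁻⁴ = 1.98 × 10⁻⁴, so Δρ ≈ 0.2028 kg m⁻³.
N² = (g/ρ₀)·Δρ/Δz = g·(Δρ/ρ₀)/Δz = 9.81 × 1.98 × 10⁻⁴ / 55 = 3.5316 × 10⁻⁵ s⁻².
N = √(3.5316 × 10⁻⁵) = 5.9427 × 10⁻³ rad s⁻¹ → T = 2π/N = 1.0573 × 10³ s ≈ 1.06 × 10³ s.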